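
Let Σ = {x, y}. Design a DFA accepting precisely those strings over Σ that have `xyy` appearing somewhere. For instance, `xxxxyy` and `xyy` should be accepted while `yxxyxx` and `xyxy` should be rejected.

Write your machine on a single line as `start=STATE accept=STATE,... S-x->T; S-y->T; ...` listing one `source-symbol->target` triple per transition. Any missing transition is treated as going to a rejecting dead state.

States S0..S2 record the length of the longest prefix of `xyy` that matches the current input suffix. Reaching S3 means `xyy` has been seen, and we stay there forever. Accept from S3.
4 states suffice.
        x   y  
>  S0   S1  S0 
   S1   S1  S2 
   S2   S1  S3 
 * S3   S3  S3 
(> = start, * = accepting)

start=S0; accept=S3; S0-x->S1; S0-y->S0; S1-x->S1; S1-y->S2; S2-x->S1; S2-y->S3; S3-x->S3; S3-y->S3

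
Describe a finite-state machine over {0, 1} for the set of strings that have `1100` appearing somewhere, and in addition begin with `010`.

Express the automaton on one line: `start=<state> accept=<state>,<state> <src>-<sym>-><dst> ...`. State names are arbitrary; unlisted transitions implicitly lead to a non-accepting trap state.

Handle the two conditions separately and then intersect. The first has 5 states tracking whether and how much of `1100` has been seen; the second has 5 states tracking whether the input so far still matches the prefix `010`. A product state is a pair (one from each), accepting exactly when both do. Equivalent product states are then merged.
With 9 states:
        0   1  
>  q0   q1  q2 
   q1   q2  q3 
   q2   q2  q2 
   q3   q4  q2 
   q4   q4  q5 
   q5   q4  q6 
   q6   q7  q6 
   q7   q8  q5 
 * q8   q8  q8 
(> = start, * = accepting)

start=q0 accept=q8 q0-0->q1 q0-1->q2 q1-0->q2 q1-1->q3 q2-0->q2 q2-1->q2 q3-0->q4 q3-1->q2 q4-0->q4 q4-1->q5 q5-0->q4 q5-1->q6 q6-0->q7 q6-1->q6 q7-0->q8 q7-1->q5 q8-0->q8 q8-1->q8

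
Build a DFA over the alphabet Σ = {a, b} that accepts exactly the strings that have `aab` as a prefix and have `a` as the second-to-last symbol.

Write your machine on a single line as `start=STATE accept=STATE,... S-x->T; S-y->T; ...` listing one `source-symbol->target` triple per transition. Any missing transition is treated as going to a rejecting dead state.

start=S0; accept=S4,S7; S0-a->S1; S0-b->S2; S1-a->S3; S1-b->S2; S2-a->S2; S2-b->S2; S3-a->S2; S3-b->S4; S4-a->S5; S4-b->S6; S5-a->S7; S5-b->S4; S6-a->S5; S6-b->S6; S7-a->S7; S7-b->S4

Build one automaton per condition and run them in lockstep. The first has 5 states tracking whether the input so far still matches the prefix `aab`; the second has 7 states tracking the last 2 symbols read. A product state is a pair (one from each), accepting exactly when both do. After merging equivalent states the machine shrinks.
With 8 states:
        a   b  
>  S0   S1  S2 
   S1   S3  S2 
   S2   S2  S2 
   S3   S2  S4 
 * S4   S5  S6 
   S5   S7  S4 
   S6   S5  S6 
 * S7   S7  S4 
(> = start, * = accepting)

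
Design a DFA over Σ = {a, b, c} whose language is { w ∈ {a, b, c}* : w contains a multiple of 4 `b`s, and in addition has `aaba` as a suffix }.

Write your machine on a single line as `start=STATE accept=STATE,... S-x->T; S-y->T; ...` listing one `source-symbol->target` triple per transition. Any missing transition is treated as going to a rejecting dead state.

start=S0; accept=S7; S0-a->S0; S0-b->S1; S0-c->S0; S1-a->S1; S1-b->S2; S1-c->S1; S2-a->S2; S2-b->S3; S2-c->S2; S3-a->S4; S3-b->S0; S3-c->S3; S4-a->S5; S4-b->S0; S4-c->S3; S5-a->S5; S5-b->S6; S5-c->S3; S6-a->S7; S6-b->S1; S6-c->S0; S7-a->S0; S7-b->S1; S7-c->S0

Run two small machines in parallel and take their product. The first has 4 states tracking the count of `b`s modulo 4; the second has 5 states tracking how much of the suffix `aaba` has currently been matched. A product state is a pair (one from each), accepting exactly when both do. After merging equivalent states the machine shrinks.
With 8 states:
        a   b   c  
>  S0   S0  S1  S0 
   S1   S1  S2  S1 
   S2   S2  S3  S2 
   S3   S4  S0  S3 
   S4   S5  S0  S3 
   S5   S5  S6  S3 
   S6   S7  S1  S0 
 * S7   S0  S1  S0 
(> = start, * = accepting)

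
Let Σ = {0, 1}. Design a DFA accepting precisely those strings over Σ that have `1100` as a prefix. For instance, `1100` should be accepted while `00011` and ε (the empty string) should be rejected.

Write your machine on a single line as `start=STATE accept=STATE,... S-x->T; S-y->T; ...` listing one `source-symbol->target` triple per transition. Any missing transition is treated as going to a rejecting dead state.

Check the first 4 symbols one by one: q0 through q3 record how many have matched `1100` so far; any wrong symbol goes to the dead state q5. After all 4 match we enter the accepting sink q4.
6 states suffice.
        0   1  
>  q0   q5  q1 
   q1   q5  q2 
   q2   q3  q5 
   q3   q4  q5 
 * q4   q4  q4 
   q5   q5  q5 
(> = start, * = accepting)

start=q0; accept=q4; q0-0->q5; q0-1->q1; q1-0->q5; q1-1->q2; q2-0->q3; q2-1->q5; q3-0->q4; q3-1->q5; q4-0->q4; q4-1->q4; q5-0->q5; q5-1->q5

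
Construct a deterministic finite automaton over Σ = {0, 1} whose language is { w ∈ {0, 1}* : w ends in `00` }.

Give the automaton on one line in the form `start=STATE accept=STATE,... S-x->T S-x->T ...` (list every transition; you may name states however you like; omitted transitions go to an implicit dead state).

start=s0 accept=s2 s0-0->s1 s0-1->s0 s1-0->s2 s1-1->s0 s2-0->s2 s2-1->s0

Let each state record the length of the longest suffix of the input read so far that is also a prefix of `00`. s1 means the last symbol is `0`; s2 means the last 2 symbols are `00`. Accept only at s2, where the string currently ends in `00`.
With 3 states:
        0   1  
>  s0   s1  s0 
   s1   s2  s0 
 * s2   s2  s0 
(> = start, * = accepting)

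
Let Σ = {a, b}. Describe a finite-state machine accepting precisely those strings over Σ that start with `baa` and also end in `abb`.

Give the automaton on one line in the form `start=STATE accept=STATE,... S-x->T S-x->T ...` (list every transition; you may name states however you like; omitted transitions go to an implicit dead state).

Handle the two conditions separately and then intersect. The first has 5 states tracking whether the input so far still matches the prefix `baa`; the second has 4 states tracking how much of the suffix `abb` has currently been matched. A product state is a pair (one from each), accepting exactly when both do. After merging equivalent states the machine shrinks.
An 8-state machine:
        a   b  
>  S0   S1  S2 
   S1   S1  S1 
   S2   S3  S1 
   S3   S4  S1 
   S4   S4  S5 
   S5   S4  S6 
 * S6   S4  S7 
   S7   S4  S7 
(> = start, * = accepting)

start=S0 accept=S6 S0-a->S1 S0-b->S2 S1-a->S1 S1-b->S1 S2-a->S3 S2-b->S1 S3-a->S4 S3-b->S1 S4-a->S4 S4-b->S5 S5-a->S4 S5-b->S6 S6-a->S4 S6-b->S7 S7-a->S4 S7-b->S7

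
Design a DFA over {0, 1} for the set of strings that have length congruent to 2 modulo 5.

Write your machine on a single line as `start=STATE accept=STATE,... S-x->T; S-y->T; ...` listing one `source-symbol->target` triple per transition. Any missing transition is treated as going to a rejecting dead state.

Count input length modulo 5: every symbol advances one step around the cycle s0 → s1 → s2 → s3 → s4 → s0. Accept at s2.
A 5-state machine:
        0   1  
>  s0   s1  s1 
   s1   s2  s2 
 * s2   s3  s3 
   s3   s4  s4 
   s4   s0  s0 
(> = start, * = accepting)

start=s0; accept=s2; s0-0->s1; s0-1->s1; s1-0->s2; s1-1->s2; s2-0->s3; s2-1->s3; s3-0->s4; s3-1->s4; s4-0->s0; s4-1->s0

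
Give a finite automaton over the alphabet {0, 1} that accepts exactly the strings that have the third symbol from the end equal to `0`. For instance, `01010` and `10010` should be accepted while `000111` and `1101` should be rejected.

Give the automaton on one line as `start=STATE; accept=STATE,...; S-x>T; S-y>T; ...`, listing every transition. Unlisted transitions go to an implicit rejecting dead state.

start=q0; accept=q7,q8,q9,q10; q0-0>q1; q0-1>q2; q1-0>q3; q1-1>q4; q2-0>q5; q2-1>q6; q3-0>q7; q3-1>q8; q4-0>q9; q4-1>q10; q5-0>q11; q5-1>q12; q6-0>q13; q6-1>q14; q7-0>q7; q7-1>q8; q8-0>q9; q8-1>q10; q9-0>q11; q9-1>q12; q10-0>q13; q10-1>q14; q11-0>q7; q11-1>q8; q12-0>q9; q12-1>q10; q13-0>q11; q13-1>q12; q14-0>q13; q14-1>q14

Because acceptance depends on a position counted from the end, the machine has to buffer the most recent 3 symbols. Make each state the string of the last up-to-3 symbols read; on input `x` shift the window left and append `x`. Accept when the buffered window has length 3 and begins with `0`.
With 15 states:
          0    1  
>  q0     q1   q2 
   q1     q3   q4 
   q2     q5   q6 
   q3     q7   q8 
   q4     q9  q10 
   q5    q11  q12 
   q6    q13  q14 
 * q7     q7   q8 
 * q8     q9  q10 
 * q9    q11  q12 
 * q10   q13  q14 
   q11    q7   q8 
   q12    q9  q10 
   q13   q11  q12 
   q14   q13  q14 
(> = start, * = accepting)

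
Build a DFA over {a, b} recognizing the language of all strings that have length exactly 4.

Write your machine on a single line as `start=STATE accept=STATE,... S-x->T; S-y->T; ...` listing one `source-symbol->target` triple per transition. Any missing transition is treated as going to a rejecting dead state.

We only need to distinguish lengths 0, 1, …, 4, and '>4'. Chain q0 → q1 → q2 → q3 → q4 → q5 on every symbol, with q5 looping. Accepting states: {q4}.
        a   b  
>  q0   q1  q1 
   q1   q2  q2 
   q2   q3  q3 
   q3   q4  q4 
 * q4   q5  q5 
   q5   q5  q5 
(> = start, * = accepting)

start=q0; accept=q4; q0-a->q1; q0-b->q1; q1-a->q2; q1-b->q2; q2-a->q3; q2-b->q3; q3-a->q4; q3-b->q4; q4-a->q5; q4-b->q5; q5-a->q5; q5-b->q5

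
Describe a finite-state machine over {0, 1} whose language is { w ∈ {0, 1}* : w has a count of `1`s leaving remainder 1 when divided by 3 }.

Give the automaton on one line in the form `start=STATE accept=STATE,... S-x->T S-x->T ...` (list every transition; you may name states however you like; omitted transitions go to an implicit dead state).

start=s0 accept=s1 s0-0->s0 s0-1->s1 s1-0->s1 s1-1->s2 s2-0->s2 s2-1->s0

Keep the running count of `1`s modulo 3: each `1` advances along the cycle s0 → s1 → s2 → s0 while other symbols loop. Accept at s1.
A 3-state machine:
        0   1  
>  s0   s0  s1 
 * s1   s1  s2 
   s2   s2  s0 
(> = start, * = accepting)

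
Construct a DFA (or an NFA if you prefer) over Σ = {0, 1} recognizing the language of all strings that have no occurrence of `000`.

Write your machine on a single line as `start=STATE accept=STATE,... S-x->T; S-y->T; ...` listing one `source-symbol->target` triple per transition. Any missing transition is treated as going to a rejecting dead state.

start=q0; accept=q0,q1,q2; q0-0->q1; q0-1->q0; q1-0->q2; q1-1->q0; q2-0->q3; q2-1->q0; q3-0->q3; q3-1->q3

This is the complement of 'contains `000`'. Use the same substring-matching states — q0 through q3 holding how much of `000` has just been matched — but flip the accepting set: everything except the trap q3 accepts.
        0   1  
>* q0   q1  q0 
 * q1   q2  q0 
 * q2   q3  q0 
   q3   q3  q3 
(> = start, * = accepting)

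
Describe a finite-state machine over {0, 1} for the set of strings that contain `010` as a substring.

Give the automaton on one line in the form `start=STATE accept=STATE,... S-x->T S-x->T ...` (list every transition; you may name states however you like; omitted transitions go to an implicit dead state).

Track how much of `010` has been matched so far: state q0 is no progress, q3 is the absorbing accept state reached once `010` has occurred. Intermediate states record partial matches; on a mismatch, fall back to the longest reusable overlap.
A 4-state machine:
        0   1  
>  q0   q1  q0 
   q1   q1  q2 
   q2   q3  q0 
 * q3   q3  q3 
(> = start, * = accepting)

start=q0 accept=q3 q0-0->q1 q0-1->q0 q1-0->q1 q1-1->q2 q2-0->q3 q2-1->q0 q3-0->q3 q3-1->q3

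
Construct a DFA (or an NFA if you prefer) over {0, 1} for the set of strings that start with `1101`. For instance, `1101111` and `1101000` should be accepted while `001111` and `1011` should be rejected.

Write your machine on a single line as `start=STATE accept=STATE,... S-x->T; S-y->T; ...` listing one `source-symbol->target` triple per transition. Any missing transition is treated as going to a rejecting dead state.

start=A; accept=E; A-0->F; A-1->B; B-0->F; B-1->C; C-0->D; C-1->F; D-0->F; D-1->E; E-0->E; E-1->E; F-0->F; F-1->F

Walk along `1101` while the input agrees: from A take `1` to B, and so on. Any deviation drops to the rejecting sink F. Once E is reached the prefix is confirmed and every continuation is accepted.
With 6 states:
       0  1 
>  A   F  B 
   B   F  C 
   C   D  F 
   D   F  E 
 * E   E  E 
   F   F  F 
(> = start, * = accepting)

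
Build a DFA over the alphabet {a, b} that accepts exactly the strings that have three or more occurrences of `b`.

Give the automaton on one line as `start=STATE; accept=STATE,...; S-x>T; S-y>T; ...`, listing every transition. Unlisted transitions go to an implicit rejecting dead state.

start=q0; accept=q3,q4; q0-a>q0; q0-b>q1; q1-a>q1; q1-b>q2; q2-a>q2; q2-b>q3; q3-a>q3; q3-b>q4; q4-a>q4; q4-b>q4

Count `b`s, saturating at 4: states q0 through q3 mean 0 through 3 `b`s seen; q4 means more than 3. Each `b` increments (capped at q4); other symbols loop. Accept from {q3, q4}.
A 5-state machine:
        a   b  
>  q0   q0  q1 
   q1   q1  q2 
   q2   q2  q3 
 * q3   q3  q4 
 * q4   q4  q4 
(> = start, * = accepting)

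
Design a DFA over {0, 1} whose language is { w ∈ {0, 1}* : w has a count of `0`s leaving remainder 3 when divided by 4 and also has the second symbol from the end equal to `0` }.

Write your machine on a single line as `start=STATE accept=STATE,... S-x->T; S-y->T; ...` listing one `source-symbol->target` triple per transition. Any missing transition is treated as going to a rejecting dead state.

start=s0; accept=s3,s5; s0-0->s1; s0-1->s0; s1-0->s2; s1-1->s1; s2-0->s3; s2-1->s4; s3-0->s0; s3-1->s5; s4-0->s6; s4-1->s4; s5-0->s0; s5-1->s7; s6-0->s0; s6-1->s5; s7-0->s0; s7-1->s7

Handle the two conditions separately and then intersect. The first has 4 states tracking the count of `0`s modulo 4; the second has 7 states tracking the last 2 symbols read. A product state is a pair (one from each), accepting exactly when both do. Equivalent product states are then merged.
8 states suffice.
        0   1  
>  s0   s1  s0 
   s1   s2  s1 
   s2   s3  s4 
 * s3   s0  s5 
   s4   s6  s4 
 * s5   s0  s7 
   s6   s0  s5 
   s7   s0  s7 
(> = start, * = accepting)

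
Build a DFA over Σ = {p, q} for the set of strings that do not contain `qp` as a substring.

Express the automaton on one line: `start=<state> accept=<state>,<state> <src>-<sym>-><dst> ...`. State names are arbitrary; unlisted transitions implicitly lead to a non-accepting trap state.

start=S0 accept=S0,S1 S0-p->S0 S0-q->S1 S1-p->S2 S1-q->S1 S2-p->S2 S2-q->S2

Track partial matches of the forbidden pattern `qp`. State S2 is a dead state reached once `qp` has occurred; every other state accepts. S0 means no part of `qp` is currently matched.
3 states suffice.
        p   q  
>* S0   S0  S1 
 * S1   S2  S1 
   S2   S2  S2 
(> = start, * = accepting)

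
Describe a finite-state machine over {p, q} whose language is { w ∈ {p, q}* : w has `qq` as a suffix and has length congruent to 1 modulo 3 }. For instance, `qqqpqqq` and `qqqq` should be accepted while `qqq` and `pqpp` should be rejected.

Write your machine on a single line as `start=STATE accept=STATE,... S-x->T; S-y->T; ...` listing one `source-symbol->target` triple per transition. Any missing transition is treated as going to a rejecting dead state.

start=A; accept=I; A-p->B; A-q->C; B-p->D; B-q->E; C-p->D; C-q->F; D-p->A; D-q->G; E-p->A; E-q->H; F-p->A; F-q->H; G-p->B; G-q->I; H-p->B; H-q->I; I-p->D; I-q->F

Handle the two conditions separately and then intersect. The first has 3 states tracking how much of the suffix `qq` has currently been matched; the second has 3 states tracking the input length modulo 3. A product state is a pair (one from each), accepting exactly when both do.
With 9 states:
       p  q 
>  A   B  C 
   B   D  E 
   C   D  F 
   D   A  G 
   E   A  H 
   F   A  H 
   G   B  I 
   H   B  I 
 * I   D  F 
(> = start, * = accepting)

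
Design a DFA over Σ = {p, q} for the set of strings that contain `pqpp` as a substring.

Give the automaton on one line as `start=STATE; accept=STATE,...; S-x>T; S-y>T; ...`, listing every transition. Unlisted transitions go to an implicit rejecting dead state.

start=A; accept=E; A-p>B; A-q>A; B-p>B; B-q>C; C-p>D; C-q>A; D-p>E; D-q>C; E-p>E; E-q>E

Track how much of `pqpp` has been matched so far: state A is no progress, E is the absorbing accept state reached once `pqpp` has occurred. Intermediate states record partial matches; on a mismatch, fall back to the longest reusable overlap.
A 5-state machine:
       p  q 
>  A   B  A 
   B   B  C 
   C   D  A 
   D   E  C 
 * E   E  E 
(> = start, * = accepting)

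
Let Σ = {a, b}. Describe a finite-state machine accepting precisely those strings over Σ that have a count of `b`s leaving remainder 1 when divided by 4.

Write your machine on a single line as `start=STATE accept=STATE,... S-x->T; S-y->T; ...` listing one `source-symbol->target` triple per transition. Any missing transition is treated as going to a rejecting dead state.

The only thing that matters is how many `b`s have appeared, reduced mod 4. Use one state per residue: q0 for 0, …, q3 for 3. Reading `b` moves to the next residue; anything else stays put. q1 is accepting.
4 states suffice.
        a   b  
>  q0   q0  q1 
 * q1   q1  q2 
   q2   q2  q3 
   q3   q3  q0 
(> = start, * = accepting)

start=q0; accept=q1; q0-a->q0; q0-b->q1; q1-a->q1; q1-b->q2; q2-a->q2; q2-b->q3; q3-a->q3; q3-b->q0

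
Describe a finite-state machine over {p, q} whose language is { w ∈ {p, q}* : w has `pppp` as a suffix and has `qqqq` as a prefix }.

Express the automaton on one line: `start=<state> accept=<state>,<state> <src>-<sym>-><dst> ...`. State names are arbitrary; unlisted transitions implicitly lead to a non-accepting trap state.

start=S0 accept=S13 S0-p->S1 S0-q->S2 S1-p->S3 S1-q->S4 S2-p->S1 S2-q->S5 S3-p->S6 S3-q->S4 S4-p->S1 S4-q->S4 S5-p->S1 S5-q->S7 S6-p->S8 S6-q->S4 S7-p->S1 S7-q->S9 S8-p->S8 S8-q->S4 S9-p->S10 S9-q->S9 S10-p->S11 S10-q->S9 S11-p->S12 S11-q->S9 S12-p->S13 S12-q->S9 S13-p->S13 S13-q->S9

Run two small machines in parallel and take their product. One (5 states) tracks how much of the suffix `pppp` has currently been matched; the other (6 states) tracks whether the input so far still matches the prefix `qqqq`. Each combined state is a pair, one component from each; accept when both components accept.
14 states suffice.
          p    q  
>  S0     S1   S2 
   S1     S3   S4 
   S2     S1   S5 
   S3     S6   S4 
   S4     S1   S4 
   S5     S1   S7 
   S6     S8   S4 
   S7     S1   S9 
   S8     S8   S4 
   S9    S10   S9 
   S10   S11   S9 
   S11   S12   S9 
   S12   S13   S9 
 * S13   S13   S9 
(> = start, * = accepting)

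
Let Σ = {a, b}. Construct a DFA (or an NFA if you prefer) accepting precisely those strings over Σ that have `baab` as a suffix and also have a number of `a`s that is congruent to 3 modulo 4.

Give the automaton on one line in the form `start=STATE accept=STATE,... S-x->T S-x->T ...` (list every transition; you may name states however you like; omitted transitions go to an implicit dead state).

Build one automaton per condition and run them in lockstep. The first has 5 states tracking how much of the suffix `baab` has currently been matched; the second has 4 states tracking the count of `a`s modulo 4. A product state is a pair (one from each), accepting exactly when both do. Minimizing collapses redundant product states.
        a   b  
>  q0   q1  q0 
   q1   q2  q3 
   q2   q4  q2 
   q3   q5  q3 
   q4   q0  q4 
   q5   q6  q2 
   q6   q0  q7 
 * q7   q0  q4 
(> = start, * = accepting)

start=q0 accept=q7 q0-a->q1 q0-b->q0 q1-a->q2 q1-b->q3 q2-a->q4 q2-b->q2 q3-a->q5 q3-b->q3 q4-a->q0 q4-b->q4 q5-a->q6 q5-b->q2 q6-a->q0 q6-b->q7 q7-a->q0 q7-b->q4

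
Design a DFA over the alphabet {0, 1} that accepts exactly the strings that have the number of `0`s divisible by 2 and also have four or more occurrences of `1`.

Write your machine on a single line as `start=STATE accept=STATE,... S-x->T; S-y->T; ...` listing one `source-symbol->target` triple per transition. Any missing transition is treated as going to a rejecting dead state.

start=s0; accept=s8,s10; s0-0->s1; s0-1->s2; s1-0->s0; s1-1->s3; s2-0->s3; s2-1->s4; s3-0->s2; s3-1->s5; s4-0->s5; s4-1->s6; s5-0->s4; s5-1->s7; s6-0->s7; s6-1->s8; s7-0->s6; s7-1->s9; s8-0->s9; s8-1->s10; s9-0->s8; s9-1->s11; s10-0->s11; s10-1->s10; s11-0->s10; s11-1->s11

Build one automaton per condition and run them in lockstep. The first has 2 states tracking the count of `0`s modulo 2; the second has 6 states tracking the count of `1`s, saturating at 5. A product state is a pair (one from each), accepting exactly when both do.
12 states suffice.
          0    1  
>  s0     s1   s2 
   s1     s0   s3 
   s2     s3   s4 
   s3     s2   s5 
   s4     s5   s6 
   s5     s4   s7 
   s6     s7   s8 
   s7     s6   s9 
 * s8     s9  s10 
   s9     s8  s11 
 * s10   s11  s10 
   s11   s10  s11 
(> = start, * = accepting)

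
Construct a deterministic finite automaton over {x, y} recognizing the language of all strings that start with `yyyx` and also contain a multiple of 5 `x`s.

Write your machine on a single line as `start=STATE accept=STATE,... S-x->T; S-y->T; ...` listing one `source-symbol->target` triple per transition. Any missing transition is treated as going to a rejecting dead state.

Build one automaton per condition and run them in lockstep. One (6 states) tracks whether the input so far still matches the prefix `yyyx`; the other (5 states) tracks the count of `x`s modulo 5. Each combined state is a pair, one component from each; accept when both components accept. Equivalent product states are then merged.
10 states suffice.
        x   y  
>  s0   s1  s2 
   s1   s1  s1 
   s2   s1  s3 
   s3   s1  s4 
   s4   s5  s1 
   s5   s6  s5 
   s6   s7  s6 
   s7   s8  s7 
   s8   s9  s8 
 * s9   s5  s9 
(> = start, * = accepting)

start=s0; accept=s9; s0-x->s1; s0-y->s2; s1-x->s1; s1-y->s1; s2-x->s1; s2-y->s3; s3-x->s1; s3-y->s4; s4-x->s5; s4-y->s1; s5-x->s6; s5-y->s5; s6-x->s7; s6-y->s6; s7-x->s8; s7-y->s7; s8-x->s9; s8-y->s8; s9-x->s5; s9-y->s9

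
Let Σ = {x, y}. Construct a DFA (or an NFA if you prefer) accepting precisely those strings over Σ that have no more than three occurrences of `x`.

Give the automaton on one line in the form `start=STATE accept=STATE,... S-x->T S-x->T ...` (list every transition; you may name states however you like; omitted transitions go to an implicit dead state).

start=s0 accept=s0,s1,s2,s3 s0-x->s1 s0-y->s0 s1-x->s2 s1-y->s1 s2-x->s3 s2-y->s2 s3-x->s4 s3-y->s3 s4-x->s4 s4-y->s4

Only the number of `x`s matters, and only up to 4. Make a chain s0 → s1 → s2 → s3 → s4 advanced by each `x` (with s4 absorbing); every other symbol self-loops. The accepting set is {s0, s1, s2, s3}.
With 5 states:
        x   y  
>* s0   s1  s0 
 * s1   s2  s1 
 * s2   s3  s2 
 * s3   s4  s3 
   s4   s4  s4 
(> = start, * = accepting)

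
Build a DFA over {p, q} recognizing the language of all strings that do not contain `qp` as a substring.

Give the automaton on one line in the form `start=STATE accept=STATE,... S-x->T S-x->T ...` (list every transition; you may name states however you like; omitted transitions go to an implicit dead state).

start=s0 accept=s0,s1 s0-p->s0 s0-q->s1 s1-p->s2 s1-q->s1 s2-p->s2 s2-q->s2

Track partial matches of the forbidden pattern `qp`. State s2 is a dead state reached once `qp` has occurred; every other state accepts. s0 means no part of `qp` is currently matched.
        p   q  
>* s0   s0  s1 
 * s1   s2  s1 
   s2   s2  s2 
(> = start, * = accepting)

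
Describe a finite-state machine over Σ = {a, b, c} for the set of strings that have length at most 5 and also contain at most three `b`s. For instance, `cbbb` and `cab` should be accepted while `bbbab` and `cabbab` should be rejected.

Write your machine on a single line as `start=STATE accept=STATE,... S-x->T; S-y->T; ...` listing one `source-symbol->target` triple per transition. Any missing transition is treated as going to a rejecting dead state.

Build one automaton per condition and run them in lockstep. The first has 7 states tracking the input length, saturating at 6; the second has 5 states tracking the count of `b`s, saturating at 4. A product state is a pair (one from each), accepting exactly when both do. Minimizing collapses redundant product states.
With 13 states:
          a    b    c  
>* S0     S1   S2   S1 
 * S1     S3   S4   S3 
 * S2     S4   S5   S4 
 * S3     S6   S6   S6 
 * S4     S6   S7   S6 
 * S5     S7   S8   S7 
 * S6     S9   S9   S9 
 * S7     S9  S10   S9 
 * S8    S10  S11  S10 
 * S9    S12  S12  S12 
 * S10   S12  S11  S12 
   S11   S11  S11  S11 
 * S12   S11  S11  S11 
(> = start, * = accepting)

start=S0; accept=S0,S1,S2,S3,S4,S5,S6,S7,S8,S9,S10,S12; S0-a->S1; S0-b->S2; S0-c->S1; S1-a->S3; S1-b->S4; S1-c->S3; S2-a->S4; S2-b->S5; S2-c->S4; S3-a->S6; S3-b->S6; S3-c->S6; S4-a->S6; S4-b->S7; S4-c->S6; S5-a->S7; S5-b->S8; S5-c->S7; S6-a->S9; S6-b->S9; S6-c->S9; S7-a->S9; S7-b->S10; S7-c->S9; S8-a->S10; S8-b->S11; S8-c->S10; S9-a->S12; S9-b->S12; S9-c->S12; S10-a->S12; S10-b->S11; S10-c->S12; S11-a->S11; S11-b->S11; S11-c->S11; S12-a->S11; S12-b->S11; S12-c->S11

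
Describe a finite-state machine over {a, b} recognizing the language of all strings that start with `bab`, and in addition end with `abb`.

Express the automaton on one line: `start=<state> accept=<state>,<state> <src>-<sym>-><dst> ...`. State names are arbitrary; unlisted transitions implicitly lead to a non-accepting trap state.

Build one automaton per condition and run them in lockstep. The first has 5 states tracking whether the input so far still matches the prefix `bab`; the second has 4 states tracking how much of the suffix `abb` has currently been matched. A product state is a pair (one from each), accepting exactly when both do. After merging equivalent states the machine shrinks.
        a   b  
>  q0   q1  q2 
   q1   q1  q1 
   q2   q3  q1 
   q3   q1  q4 
   q4   q5  q6 
   q5   q5  q4 
 * q6   q5  q7 
   q7   q5  q7 
(> = start, * = accepting)

start=q0 accept=q6 q0-a->q1 q0-b->q2 q1-a->q1 q1-b->q1 q2-a->q3 q2-b->q1 q3-a->q1 q3-b->q4 q4-a->q5 q4-b->q6 q5-a->q5 q5-b->q4 q6-a->q5 q6-b->q7 q7-a->q5 q7-b->q7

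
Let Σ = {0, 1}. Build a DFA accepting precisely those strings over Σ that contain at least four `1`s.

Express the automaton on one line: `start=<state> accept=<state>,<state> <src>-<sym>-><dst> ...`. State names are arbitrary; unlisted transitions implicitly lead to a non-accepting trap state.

Only the number of `1`s matters, and only up to 5. Make a chain q0 → q1 → q2 → q3 → q4 → q5 advanced by each `1` (with q5 absorbing); every other symbol self-loops. The accepting set is {q4, q5}.
With 6 states:
        0   1  
>  q0   q0  q1 
   q1   q1  q2 
   q2   q2  q3 
   q3   q3  q4 
 * q4   q4  q5 
 * q5   q5  q5 
(> = start, * = accepting)

start=q0 accept=q4,q5 q0-0->q0 q0-1->q1 q1-0->q1 q1-1->q2 q2-0->q2 q2-1->q3 q3-0->q3 q3-1->q4 q4-0->q4 q4-1->q5 q5-0->q5 q5-1->q5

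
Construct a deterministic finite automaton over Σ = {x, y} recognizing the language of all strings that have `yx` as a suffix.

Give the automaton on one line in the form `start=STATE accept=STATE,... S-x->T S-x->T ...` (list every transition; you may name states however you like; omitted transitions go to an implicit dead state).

Let each state record the length of the longest suffix of the input read so far that is also a prefix of `yx`. q1 means the last symbol is `y`; q2 means the last 2 symbols are `yx`. Accept only at q2, where the string currently ends in `yx`.
        x   y  
>  q0   q0  q1 
   q1   q2  q1 
 * q2   q0  q1 
(> = start, * = accepting)

start=q0 accept=q2 q0-x->q0 q0-y->q1 q1-x->q2 q1-y->q1 q2-x->q0 q2-y->q1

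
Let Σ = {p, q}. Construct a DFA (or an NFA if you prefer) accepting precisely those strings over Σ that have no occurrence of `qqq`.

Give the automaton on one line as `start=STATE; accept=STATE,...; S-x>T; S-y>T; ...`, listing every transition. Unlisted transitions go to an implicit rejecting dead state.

start=s0; accept=s0,s1,s2; s0-p>s0; s0-q>s1; s1-p>s0; s1-q>s2; s2-p>s0; s2-q>s3; s3-p>s3; s3-q>s3

This is the complement of 'contains `qqq`'. Use the same substring-matching states — s0 through s3 holding how much of `qqq` has just been matched — but flip the accepting set: everything except the trap s3 accepts.
4 states suffice.
        p   q  
>* s0   s0  s1 
 * s1   s0  s2 
 * s2   s0  s3 
   s3   s3  s3 
(> = start, * = accepting)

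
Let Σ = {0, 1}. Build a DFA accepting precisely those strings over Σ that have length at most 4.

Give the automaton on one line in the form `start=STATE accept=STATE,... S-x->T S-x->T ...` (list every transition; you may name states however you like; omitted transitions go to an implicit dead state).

start=q0 accept=q0,q1,q2,q3,q4 q0-0->q1 q0-1->q1 q1-0->q2 q1-1->q2 q2-0->q3 q2-1->q3 q3-0->q4 q3-1->q4 q4-0->q5 q4-1->q5 q5-0->q5 q5-1->q5

Count input length up to 5: every symbol moves from q0 toward q5, which means 'more than 4' and absorbs. Accept from {q0, q1, q2, q3, q4}.
6 states suffice.
        0   1  
>* q0   q1  q1 
 * q1   q2  q2 
 * q2   q3  q3 
 * q3   q4  q4 
 * q4   q5  q5 
   q5   q5  q5 
(> = start, * = accepting)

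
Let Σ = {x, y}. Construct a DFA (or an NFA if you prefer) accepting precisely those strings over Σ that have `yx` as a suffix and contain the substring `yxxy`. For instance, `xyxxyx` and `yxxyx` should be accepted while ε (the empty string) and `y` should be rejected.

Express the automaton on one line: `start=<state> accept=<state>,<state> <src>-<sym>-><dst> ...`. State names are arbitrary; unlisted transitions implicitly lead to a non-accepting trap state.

Build one automaton per condition and run them in lockstep. The first has 3 states tracking how much of the suffix `yx` has currently been matched; the second has 5 states tracking whether and how much of `yxxy` has been seen. A product state is a pair (one from each), accepting exactly when both do.
        x   y  
>  q0   q0  q1 
   q1   q2  q1 
   q2   q3  q1 
   q3   q0  q4 
   q4   q5  q4 
 * q5   q6  q4 
   q6   q6  q4 
(> = start, * = accepting)

start=q0 accept=q5 q0-x->q0 q0-y->q1 q1-x->q2 q1-y->q1 q2-x->q3 q2-y->q1 q3-x->q0 q3-y->q4 q4-x->q5 q4-y->q4 q5-x->q6 q5-y->q4 q6-x->q6 q6-y->q4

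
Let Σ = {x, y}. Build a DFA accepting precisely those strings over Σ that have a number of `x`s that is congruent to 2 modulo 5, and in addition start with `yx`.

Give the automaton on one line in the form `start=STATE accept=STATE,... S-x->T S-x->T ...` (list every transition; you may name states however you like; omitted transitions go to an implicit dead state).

Run two small machines in parallel and take their product. The first has 5 states tracking the count of `x`s modulo 5; the second has 4 states tracking whether the input so far still matches the prefix `yx`. A product state is a pair (one from each), accepting exactly when both do. Minimizing collapses redundant product states.
        x   y  
>  S0   S1  S2 
   S1   S1  S1 
   S2   S3  S1 
   S3   S4  S3 
 * S4   S5  S4 
   S5   S6  S5 
   S6   S7  S6 
   S7   S3  S7 
(> = start, * = accepting)

start=S0 accept=S4 S0-x->S1 S0-y->S2 S1-x->S1 S1-y->S1 S2-x->S3 S2-y->S1 S3-x->S4 S3-y->S3 S4-x->S5 S4-y->S4 S5-x->S6 S5-y->S5 S6-x->S7 S6-y->S6 S7-x->S3 S7-y->S7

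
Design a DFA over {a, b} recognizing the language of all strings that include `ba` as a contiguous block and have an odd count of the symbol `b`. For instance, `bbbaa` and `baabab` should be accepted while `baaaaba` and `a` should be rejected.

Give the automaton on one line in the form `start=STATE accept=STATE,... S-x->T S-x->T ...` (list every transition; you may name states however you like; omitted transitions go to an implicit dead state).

start=s0 accept=s2 s0-a->s0 s0-b->s1 s1-a->s2 s1-b->s3 s2-a->s2 s2-b->s4 s3-a->s4 s3-b->s1 s4-a->s4 s4-b->s2

Run two small machines in parallel and take their product. The first has 3 states tracking whether and how much of `ba` has been seen; the second has 2 states tracking the count of `b`s modulo 2. A product state is a pair (one from each), accepting exactly when both do.
5 states suffice.
        a   b  
>  s0   s0  s1 
   s1   s2  s3 
 * s2   s2  s4 
   s3   s4  s1 
   s4   s4  s2 
(> = start, * = accepting)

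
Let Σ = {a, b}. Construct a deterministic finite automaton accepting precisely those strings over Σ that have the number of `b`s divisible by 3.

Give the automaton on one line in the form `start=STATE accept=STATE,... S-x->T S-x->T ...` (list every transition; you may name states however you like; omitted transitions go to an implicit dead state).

Keep the running count of `b`s modulo 3: each `b` advances along the cycle q0 → q1 → q2 → q0 while other symbols loop. Accept at q0.
        a   b  
>* q0   q0  q1 
   q1   q1  q2 
   q2   q2  q0 
(> = start, * = accepting)

start=q0 accept=q0 q0-a->q0 q0-b->q1 q1-a->q1 q1-b->q2 q2-a->q2 q2-b->q0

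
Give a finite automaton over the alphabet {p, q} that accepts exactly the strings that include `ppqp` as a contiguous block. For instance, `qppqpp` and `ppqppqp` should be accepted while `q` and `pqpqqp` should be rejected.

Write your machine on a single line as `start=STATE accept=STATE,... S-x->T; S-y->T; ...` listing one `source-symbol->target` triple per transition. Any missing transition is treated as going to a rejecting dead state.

start=S0; accept=S4; S0-p->S1; S0-q->S0; S1-p->S2; S1-q->S0; S2-p->S2; S2-q->S3; S3-p->S4; S3-q->S0; S4-p->S4; S4-q->S4

States S0..S3 record the length of the longest prefix of `ppqp` that matches the current input suffix. Reaching S4 means `ppqp` has been seen, and we stay there forever. Accept from S4.
With 5 states:
        p   q  
>  S0   S1  S0 
   S1   S2  S0 
   S2   S2  S3 
   S3   S4  S0 
 * S4   S4  S4 
(> = start, * = accepting)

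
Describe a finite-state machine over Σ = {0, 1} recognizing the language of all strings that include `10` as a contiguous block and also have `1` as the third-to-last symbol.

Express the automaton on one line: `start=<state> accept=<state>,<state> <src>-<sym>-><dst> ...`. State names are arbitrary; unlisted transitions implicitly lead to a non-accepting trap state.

Run two small machines in parallel and take their product. One (3 states) tracks whether and how much of `10` has been seen; the other (15 states) tracks the last 3 symbols read. Each combined state is a pair, one component from each; accept when both components accept. After merging equivalent states the machine shrinks.
11 states suffice.
       0  1 
>  A   A  B 
   B   C  D 
   C   E  F 
   D   G  D 
 * E   H  I 
 * F   C  J 
 * G   E  F 
   H   H  I 
   I   C  J 
   J   G  K 
 * K   G  K 
(> = start, * = accepting)

start=A accept=E,F,G,K A-0->A A-1->B B-0->C B-1->D C-0->E C-1->F D-0->G D-1->D E-0->H E-1->I F-0->C F-1->J G-0->E G-1->F H-0->H H-1->I I-0->C I-1->J J-0->G J-1->K K-0->G K-1->K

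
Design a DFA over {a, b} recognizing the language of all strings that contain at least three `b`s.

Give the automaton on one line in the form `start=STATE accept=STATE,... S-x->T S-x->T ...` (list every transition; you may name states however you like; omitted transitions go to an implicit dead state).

start=q0 accept=q3,q4 q0-a->q0 q0-b->q1 q1-a->q1 q1-b->q2 q2-a->q2 q2-b->q3 q3-a->q3 q3-b->q4 q4-a->q4 q4-b->q4

Count `b`s, saturating at 4: states q0 through q3 mean 0 through 3 `b`s seen; q4 means more than 3. Each `b` increments (capped at q4); other symbols loop. Accept from {q3, q4}.
        a   b  
>  q0   q0  q1 
   q1   q1  q2 
   q2   q2  q3 
 * q3   q3  q4 
 * q4   q4  q4 
(> = start, * = accepting)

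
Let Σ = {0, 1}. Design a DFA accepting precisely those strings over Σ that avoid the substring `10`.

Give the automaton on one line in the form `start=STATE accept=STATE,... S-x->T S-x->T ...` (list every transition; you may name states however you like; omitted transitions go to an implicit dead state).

Track partial matches of the forbidden pattern `10`. State C is a dead state reached once `10` has occurred; every other state accepts. A means no part of `10` is currently matched.
With 3 states:
       0  1 
>* A   A  B 
 * B   C  B 
   C   C  C 
(> = start, * = accepting)

start=A accept=A,B A-0->A A-1->B B-0->C B-1->B C-0->C C-1->C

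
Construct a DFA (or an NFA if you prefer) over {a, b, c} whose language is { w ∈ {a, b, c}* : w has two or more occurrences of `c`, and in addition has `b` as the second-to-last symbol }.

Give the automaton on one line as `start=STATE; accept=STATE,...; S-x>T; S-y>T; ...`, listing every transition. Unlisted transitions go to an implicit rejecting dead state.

Build one automaton per condition and run them in lockstep. One (4 states) tracks the count of `c`s, saturating at 3; the other (13 states) tracks the last 2 symbols read. Each combined state is a pair, one component from each; accept when both components accept. After merging equivalent states the machine shrinks.
7 states suffice.
        a   b   c  
>  q0   q0  q0  q1 
   q1   q1  q2  q3 
   q2   q1  q2  q4 
   q3   q3  q5  q3 
 * q4   q3  q5  q3 
   q5   q4  q6  q4 
 * q6   q4  q6  q4 
(> = start, * = accepting)

start=q0; accept=q4,q6; q0-a>q0; q0-b>q0; q0-c>q1; q1-a>q1; q1-b>q2; q1-c>q3; q2-a>q1; q2-b>q2; q2-c>q4; q3-a>q3; q3-b>q5; q3-c>q3; q4-a>q3; q4-b>q5; q4-c>q3; q5-a>q4; q5-b>q6; q5-c>q4; q6-a>q4; q6-b>q6; q6-c>q4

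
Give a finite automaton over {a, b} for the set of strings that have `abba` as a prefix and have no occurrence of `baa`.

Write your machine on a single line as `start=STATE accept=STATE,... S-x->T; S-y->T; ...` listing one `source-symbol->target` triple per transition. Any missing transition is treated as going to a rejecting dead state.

Build one automaton per condition and run them in lockstep. One (6 states) tracks whether the input so far still matches the prefix `abba`; the other (4 states) tracks partial matches of the forbidden pattern `baa`. Each combined state is a pair, one component from each; accept when both components accept. Minimizing collapses redundant product states.
A 7-state machine:
        a   b  
>  S0   S1  S2 
   S1   S2  S3 
   S2   S2  S2 
   S3   S2  S4 
   S4   S5  S2 
 * S5   S2  S6 
 * S6   S5  S6 
(> = start, * = accepting)

start=S0; accept=S5,S6; S0-a->S1; S0-b->S2; S1-a->S2; S1-b->S3; S2-a->S2; S2-b->S2; S3-a->S2; S3-b->S4; S4-a->S5; S4-b->S2; S5-a->S2; S5-b->S6; S6-a->S5; S6-b->S6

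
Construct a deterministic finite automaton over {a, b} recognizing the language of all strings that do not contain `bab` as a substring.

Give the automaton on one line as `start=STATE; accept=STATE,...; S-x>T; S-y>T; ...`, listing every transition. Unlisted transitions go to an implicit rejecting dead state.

This is the complement of 'contains `bab`'. Use the same substring-matching states — q0 through q3 holding how much of `bab` has just been matched — but flip the accepting set: everything except the trap q3 accepts.
With 4 states:
        a   b  
>* q0   q0  q1 
 * q1   q2  q1 
 * q2   q0  q3 
   q3   q3  q3 
(> = start, * = accepting)

start=q0; accept=q0,q1,q2; q0-a>q0; q0-b>q1; q1-a>q2; q1-b>q1; q2-a>q0; q2-b>q3; q3-a>q3; q3-b>q3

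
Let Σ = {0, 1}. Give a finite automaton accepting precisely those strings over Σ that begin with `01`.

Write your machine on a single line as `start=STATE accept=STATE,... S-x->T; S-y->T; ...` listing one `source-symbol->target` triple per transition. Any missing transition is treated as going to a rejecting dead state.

start=S0; accept=S2; S0-0->S1; S0-1->S3; S1-0->S3; S1-1->S2; S2-0->S2; S2-1->S2; S3-0->S3; S3-1->S3

Walk along `01` while the input agrees: from S0 take `0` to S1, and so on. Any deviation drops to the rejecting sink S3. Once S2 is reached the prefix is confirmed and every continuation is accepted.
        0   1  
>  S0   S1  S3 
   S1   S3  S2 
 * S2   S2  S2 
   S3   S3  S3 
(> = start, * = accepting)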